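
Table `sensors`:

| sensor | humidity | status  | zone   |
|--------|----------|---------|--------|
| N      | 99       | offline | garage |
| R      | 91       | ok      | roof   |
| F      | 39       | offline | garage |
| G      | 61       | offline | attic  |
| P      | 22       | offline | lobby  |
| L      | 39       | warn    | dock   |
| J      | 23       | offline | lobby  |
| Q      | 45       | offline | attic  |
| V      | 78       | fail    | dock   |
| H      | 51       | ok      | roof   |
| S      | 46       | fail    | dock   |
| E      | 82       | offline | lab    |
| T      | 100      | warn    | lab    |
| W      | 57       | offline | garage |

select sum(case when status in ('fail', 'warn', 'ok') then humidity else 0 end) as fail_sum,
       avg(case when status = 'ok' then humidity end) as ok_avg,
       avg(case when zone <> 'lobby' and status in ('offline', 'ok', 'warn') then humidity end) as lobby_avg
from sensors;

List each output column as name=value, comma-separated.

[fail_sum: status in ('fail', 'warn', 'ok')]
sensor=N: ✗
sensor=R: ✓ → 91
sensor=F: ✗
sensor=G: ✗
sensor=P: ✗
sensor=L: ✓ → 39
sensor=J: ✗
sensor=Q: ✗
sensor=V: ✓ → 78
sensor=H: ✓ → 51
sensor=S: ✓ → 46
sensor=E: ✗
sensor=T: ✓ → 100
sensor=W: ✗
fail_sum = 91 + 39 + 78 + 51 + 46 + 100 = 405
—
[ok_avg: status = 'ok']
sensor=N: ✗
sensor=R: ✓ → 91
sensor=F: ✗
sensor=G: ✗
sensor=P: ✗
sensor=L: ✗
sensor=J: ✗
sensor=Q: ✗
sensor=V: ✗
sensor=H: ✓ → 51
sensor=S: ✗
sensor=E: ✗
sensor=T: ✗
sensor=W: ✗
ok_avg = (91 + 51) / 2 = 71
—
[lobby_avg: zone <> 'lobby' and status in ('offline', 'ok', 'warn')]
sensor=N: ✓ → 99
sensor=R: ✓ → 91
sensor=F: ✓ → 39
sensor=G: ✓ → 61
sensor=P: ✗
sensor=L: ✓ → 39
sensor=J: ✗
sensor=Q: ✓ → 45
sensor=V: ✗
sensor=H: ✓ → 51
sensor=S: ✗
sensor=E: ✓ → 82
sensor=T: ✓ → 100
sensor=W: ✓ → 57
lobby_avg = (99 + 91 + 39 + 61 + 39 + 45 + 51 + 82 + 100 + 57) / 10 = 66.4

fail_sum=405, ok_avg=71, lobby_avg=66.4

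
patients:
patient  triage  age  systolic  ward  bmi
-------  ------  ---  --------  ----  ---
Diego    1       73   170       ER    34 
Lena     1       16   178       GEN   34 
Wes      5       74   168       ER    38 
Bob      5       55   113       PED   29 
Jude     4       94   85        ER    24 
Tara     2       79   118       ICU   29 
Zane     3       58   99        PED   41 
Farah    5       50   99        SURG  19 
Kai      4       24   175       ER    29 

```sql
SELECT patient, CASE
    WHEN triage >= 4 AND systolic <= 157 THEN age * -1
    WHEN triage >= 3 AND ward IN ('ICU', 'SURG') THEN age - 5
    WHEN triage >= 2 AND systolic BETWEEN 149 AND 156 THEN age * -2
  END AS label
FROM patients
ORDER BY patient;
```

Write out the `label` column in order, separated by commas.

-55, NULL, -50, -94, NULL, NULL, NULL, NULL, NULL

patient=Bob: triage >= 4 AND systolic <= 157 → -55
patient=Diego: (no match → NULL) → NULL
patient=Farah: triage >= 4 AND systolic <= 157 → -50
patient=Jude: triage >= 4 AND systolic <= 157 → -94
patient=Kai: (no match → NULL) → NULL
patient=Lena: (no match → NULL) → NULL
patient=Tara: (no match → NULL) → NULL
patient=Wes: (no match → NULL) → NULL
patient=Zane: (no match → NULL) → NULL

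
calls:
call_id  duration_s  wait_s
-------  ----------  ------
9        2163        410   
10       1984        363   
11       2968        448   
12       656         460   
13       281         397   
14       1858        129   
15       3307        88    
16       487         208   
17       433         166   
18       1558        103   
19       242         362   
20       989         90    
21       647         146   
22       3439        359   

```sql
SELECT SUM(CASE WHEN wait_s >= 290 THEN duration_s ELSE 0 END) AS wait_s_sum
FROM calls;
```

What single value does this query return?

11733

call_id=9: ✓ → 2163
call_id=10: ✓ → 1984
call_id=11: ✓ → 2968
call_id=12: ✓ → 656
call_id=13: ✓ → 281
call_id=14: ✗
call_id=15: ✗
call_id=16: ✗
call_id=17: ✗
call_id=18: ✗
call_id=19: ✓ → 242
call_id=20: ✗
call_id=21: ✗
call_id=22: ✓ → 3439
wait_s_sum = 2163 + 1984 + 2968 + 656 + 281 + 242 + 3439 = 11733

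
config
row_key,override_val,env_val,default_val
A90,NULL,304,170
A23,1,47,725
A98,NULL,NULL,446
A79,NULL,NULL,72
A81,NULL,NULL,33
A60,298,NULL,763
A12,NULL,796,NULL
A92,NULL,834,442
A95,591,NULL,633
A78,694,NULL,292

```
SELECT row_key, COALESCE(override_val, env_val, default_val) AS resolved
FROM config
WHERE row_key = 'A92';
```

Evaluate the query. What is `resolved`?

834

row_key = A92: override_val=NULL, env_val=834, default_val=442.
override_val=NULL, env_val=834 → 834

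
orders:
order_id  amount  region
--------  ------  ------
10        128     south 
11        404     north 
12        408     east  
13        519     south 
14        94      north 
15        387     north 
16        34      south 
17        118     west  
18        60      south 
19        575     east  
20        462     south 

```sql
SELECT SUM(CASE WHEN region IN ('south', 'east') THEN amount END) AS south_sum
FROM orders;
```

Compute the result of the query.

order_id=10: ✓ → 128
order_id=11: ✗
order_id=12: ✓ → 408
order_id=13: ✓ → 519
order_id=14: ✗
order_id=15: ✗
order_id=16: ✓ → 34
order_id=17: ✗
order_id=18: ✓ → 60
order_id=19: ✓ → 575
order_id=20: ✓ → 462
south_sum = 128 + 408 + 519 + 34 + 60 + 575 + 462 = 2186

2186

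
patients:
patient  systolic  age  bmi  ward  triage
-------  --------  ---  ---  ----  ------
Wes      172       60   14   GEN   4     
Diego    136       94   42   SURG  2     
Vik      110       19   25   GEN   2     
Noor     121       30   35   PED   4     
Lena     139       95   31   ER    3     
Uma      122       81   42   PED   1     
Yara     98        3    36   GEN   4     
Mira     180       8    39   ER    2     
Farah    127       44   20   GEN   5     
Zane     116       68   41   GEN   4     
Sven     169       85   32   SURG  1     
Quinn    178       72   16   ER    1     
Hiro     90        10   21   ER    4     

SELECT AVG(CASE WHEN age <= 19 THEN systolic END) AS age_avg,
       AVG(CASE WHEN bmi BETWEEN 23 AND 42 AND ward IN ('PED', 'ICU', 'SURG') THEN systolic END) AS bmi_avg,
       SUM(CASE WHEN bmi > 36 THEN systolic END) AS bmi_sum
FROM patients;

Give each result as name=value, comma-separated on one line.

age_avg=119.5, bmi_avg=137, bmi_sum=554

[age_avg: age <= 19]
patient=Wes: ✗
patient=Diego: ✗
patient=Vik: ✓ → 110
patient=Noor: ✗
patient=Lena: ✗
patient=Uma: ✗
patient=Yara: ✓ → 98
patient=Mira: ✓ → 180
patient=Farah: ✗
patient=Zane: ✗
patient=Sven: ✗
patient=Quinn: ✗
patient=Hiro: ✓ → 90
age_avg = (110 + 98 + 180 + 90) / 4 = 119.5
—
[bmi_avg: bmi BETWEEN 23 AND 42 AND ward IN ('PED', 'ICU', 'SURG')]
patient=Wes: ✗
patient=Diego: ✓ → 136
patient=Vik: ✗
patient=Noor: ✓ → 121
patient=Lena: ✗
patient=Uma: ✓ → 122
patient=Yara: ✗
patient=Mira: ✗
patient=Farah: ✗
patient=Zane: ✗
patient=Sven: ✓ → 169
patient=Quinn: ✗
patient=Hiro: ✗
bmi_avg = (136 + 121 + 122 + 169) / 4 = 137
—
[bmi_sum: bmi > 36]
patient=Wes: ✗
patient=Diego: ✓ → 136
patient=Vik: ✗
patient=Noor: ✗
patient=Lena: ✗
patient=Uma: ✓ → 122
patient=Yara: ✗
patient=Mira: ✓ → 180
patient=Farah: ✗
patient=Zane: ✓ → 116
patient=Sven: ✗
patient=Quinn: ✗
patient=Hiro: ✗
bmi_sum = 136 + 122 + 180 + 116 = 554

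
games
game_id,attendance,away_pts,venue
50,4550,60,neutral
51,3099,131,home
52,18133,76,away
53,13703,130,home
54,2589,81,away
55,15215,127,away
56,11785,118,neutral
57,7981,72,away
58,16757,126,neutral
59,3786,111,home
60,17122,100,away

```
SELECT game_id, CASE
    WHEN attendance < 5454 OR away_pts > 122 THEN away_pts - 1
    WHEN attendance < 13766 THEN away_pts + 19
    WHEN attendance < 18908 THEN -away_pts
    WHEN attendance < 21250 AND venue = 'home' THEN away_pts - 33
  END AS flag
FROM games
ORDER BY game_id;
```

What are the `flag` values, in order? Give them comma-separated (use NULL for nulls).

game_id=50: attendance < 5454 OR away_pts > 122 → 59
game_id=51: attendance < 5454 OR away_pts > 122 → 130
game_id=52: attendance < 18908 → -76
game_id=53: attendance < 5454 OR away_pts > 122 → 129
game_id=54: attendance < 5454 OR away_pts > 122 → 80
game_id=55: attendance < 5454 OR away_pts > 122 → 126
game_id=56: attendance < 13766 → 137
game_id=57: attendance < 13766 → 91
game_id=58: attendance < 5454 OR away_pts > 122 → 125
game_id=59: attendance < 5454 OR away_pts > 122 → 110
game_id=60: attendance < 18908 → -100

59, 130, -76, 129, 80, 126, 137, 91, 125, 110, -100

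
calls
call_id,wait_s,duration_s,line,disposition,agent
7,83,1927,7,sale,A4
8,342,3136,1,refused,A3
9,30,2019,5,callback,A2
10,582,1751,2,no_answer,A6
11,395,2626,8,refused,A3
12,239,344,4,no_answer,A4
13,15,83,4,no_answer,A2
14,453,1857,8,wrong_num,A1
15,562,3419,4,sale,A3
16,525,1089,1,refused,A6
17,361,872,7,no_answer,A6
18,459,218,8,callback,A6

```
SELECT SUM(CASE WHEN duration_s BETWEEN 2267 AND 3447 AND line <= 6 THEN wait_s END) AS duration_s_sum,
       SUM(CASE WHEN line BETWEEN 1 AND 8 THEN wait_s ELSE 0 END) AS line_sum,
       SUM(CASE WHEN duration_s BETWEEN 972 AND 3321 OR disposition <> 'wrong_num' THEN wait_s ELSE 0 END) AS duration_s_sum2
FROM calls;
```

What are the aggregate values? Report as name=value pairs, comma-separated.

duration_s_sum=904, line_sum=4046, duration_s_sum2=4046

[duration_s_sum: duration_s BETWEEN 2267 AND 3447 AND line <= 6]
call_id=7: ✗
call_id=8: ✓ → 342
call_id=9: ✗
call_id=10: ✗
call_id=11: ✗
call_id=12: ✗
call_id=13: ✗
call_id=14: ✗
call_id=15: ✓ → 562
call_id=16: ✗
call_id=17: ✗
call_id=18: ✗
duration_s_sum = 342 + 562 = 904
—
[line_sum: line BETWEEN 1 AND 8]
call_id=7: ✓ → 83
call_id=8: ✓ → 342
call_id=9: ✓ → 30
call_id=10: ✓ → 582
call_id=11: ✓ → 395
call_id=12: ✓ → 239
call_id=13: ✓ → 15
call_id=14: ✓ → 453
call_id=15: ✓ → 562
call_id=16: ✓ → 525
call_id=17: ✓ → 361
call_id=18: ✓ → 459
line_sum = 83 + 342 + 30 + 582 + 395 + 239 + 15 + 453 + 562 + 525 + 361 + 459 = 4046
—
[duration_s_sum2: duration_s BETWEEN 972 AND 3321 OR disposition <> 'wrong_num']
call_id=7: ✓ → 83
call_id=8: ✓ → 342
call_id=9: ✓ → 30
call_id=10: ✓ → 582
call_id=11: ✓ → 395
call_id=12: ✓ → 239
call_id=13: ✓ → 15
call_id=14: ✓ → 453
call_id=15: ✓ → 562
call_id=16: ✓ → 525
call_id=17: ✓ → 361
call_id=18: ✓ → 459
duration_s_sum2 = 83 + 342 + 30 + 582 + 395 + 239 + 15 + 453 + 562 + 525 + 361 + 459 = 4046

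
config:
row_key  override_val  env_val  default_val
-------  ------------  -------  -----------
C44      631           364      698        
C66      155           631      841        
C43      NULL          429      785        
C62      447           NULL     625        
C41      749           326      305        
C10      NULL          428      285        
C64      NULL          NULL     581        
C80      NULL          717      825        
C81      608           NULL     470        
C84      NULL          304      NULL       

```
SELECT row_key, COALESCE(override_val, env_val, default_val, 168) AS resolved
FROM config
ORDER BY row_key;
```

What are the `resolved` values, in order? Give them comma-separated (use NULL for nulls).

row_key=C10: override_val=NULL, env_val=428 → 428
row_key=C41: override_val=749 → 749
row_key=C43: override_val=NULL, env_val=429 → 429
row_key=C44: override_val=631 → 631
row_key=C62: override_val=447 → 447
row_key=C64: override_val=NULL, env_val=NULL, default_val=581 → 581
row_key=C66: override_val=155 → 155
row_key=C80: override_val=NULL, env_val=717 → 717
row_key=C81: override_val=608 → 608
row_key=C84: override_val=NULL, env_val=304 → 304

428, 749, 429, 631, 447, 581, 155, 717, 608, 304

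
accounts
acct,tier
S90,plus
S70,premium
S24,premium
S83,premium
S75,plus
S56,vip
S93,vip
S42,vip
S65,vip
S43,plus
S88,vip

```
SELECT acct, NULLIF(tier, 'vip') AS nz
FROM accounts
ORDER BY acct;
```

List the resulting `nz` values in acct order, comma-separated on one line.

acct=S24: tier=premium vs vip: differ → premium
acct=S42: tier=vip vs vip: equal → NULL
acct=S43: tier=plus vs vip: differ → plus
acct=S56: tier=vip vs vip: equal → NULL
acct=S65: tier=vip vs vip: equal → NULL
acct=S70: tier=premium vs vip: differ → premium
acct=S75: tier=plus vs vip: differ → plus
acct=S83: tier=premium vs vip: differ → premium
acct=S88: tier=vip vs vip: equal → NULL
acct=S90: tier=plus vs vip: differ → plus
acct=S93: tier=vip vs vip: equal → NULL

premium, NULL, plus, NULL, NULL, premium, plus, premium, NULL, plus, NULL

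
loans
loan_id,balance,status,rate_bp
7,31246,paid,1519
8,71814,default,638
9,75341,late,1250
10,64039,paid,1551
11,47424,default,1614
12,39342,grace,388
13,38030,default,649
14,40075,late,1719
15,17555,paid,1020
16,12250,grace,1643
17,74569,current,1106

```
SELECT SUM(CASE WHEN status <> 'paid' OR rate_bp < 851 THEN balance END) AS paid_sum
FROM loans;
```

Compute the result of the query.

398845

loan_id=7: ✗
loan_id=8: ✓ → 71814
loan_id=9: ✓ → 75341
loan_id=10: ✗
loan_id=11: ✓ → 47424
loan_id=12: ✓ → 39342
loan_id=13: ✓ → 38030
loan_id=14: ✓ → 40075
loan_id=15: ✗
loan_id=16: ✓ → 12250
loan_id=17: ✓ → 74569
paid_sum = 71814 + 75341 + 47424 + 39342 + 38030 + 40075 + 12250 + 74569 = 398845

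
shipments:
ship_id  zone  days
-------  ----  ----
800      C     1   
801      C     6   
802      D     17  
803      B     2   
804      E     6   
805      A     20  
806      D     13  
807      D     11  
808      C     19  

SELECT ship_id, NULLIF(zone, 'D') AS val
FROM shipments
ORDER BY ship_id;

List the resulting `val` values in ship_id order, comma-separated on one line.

ship_id=800: zone=C vs D: differ → C
ship_id=801: zone=C vs D: differ → C
ship_id=802: zone=D vs D: equal → NULL
ship_id=803: zone=B vs D: differ → B
ship_id=804: zone=E vs D: differ → E
ship_id=805: zone=A vs D: differ → A
ship_id=806: zone=D vs D: equal → NULL
ship_id=807: zone=D vs D: equal → NULL
ship_id=808: zone=C vs D: differ → C

C, C, NULL, B, E, A, NULL, NULL, C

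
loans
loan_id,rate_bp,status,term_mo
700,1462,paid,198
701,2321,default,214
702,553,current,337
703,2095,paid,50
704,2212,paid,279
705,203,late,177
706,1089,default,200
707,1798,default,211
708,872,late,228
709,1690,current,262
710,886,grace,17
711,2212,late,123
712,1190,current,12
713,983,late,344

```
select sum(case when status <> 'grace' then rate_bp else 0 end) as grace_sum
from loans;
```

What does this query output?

18680

loan_id=700: ✓ → 1462
loan_id=701: ✓ → 2321
loan_id=702: ✓ → 553
loan_id=703: ✓ → 2095
loan_id=704: ✓ → 2212
loan_id=705: ✓ → 203
loan_id=706: ✓ → 1089
loan_id=707: ✓ → 1798
loan_id=708: ✓ → 872
loan_id=709: ✓ → 1690
loan_id=710: ✗
loan_id=711: ✓ → 2212
loan_id=712: ✓ → 1190
loan_id=713: ✓ → 983
grace_sum = 1462 + 2321 + 553 + 2095 + 2212 + 203 + 1089 + 1798 + 872 + 1690 + 2212 + 1190 + 983 = 18680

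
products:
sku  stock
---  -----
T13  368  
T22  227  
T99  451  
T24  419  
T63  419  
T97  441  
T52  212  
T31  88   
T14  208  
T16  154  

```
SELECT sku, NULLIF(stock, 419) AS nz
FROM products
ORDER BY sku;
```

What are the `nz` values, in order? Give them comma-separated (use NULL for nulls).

368, 208, 154, 227, NULL, 88, 212, NULL, 441, 451

sku=T13: stock=368 vs 419: differ → 368
sku=T14: stock=208 vs 419: differ → 208
sku=T16: stock=154 vs 419: differ → 154
sku=T22: stock=227 vs 419: differ → 227
sku=T24: stock=419 vs 419: equal → NULL
sku=T31: stock=88 vs 419: differ → 88
sku=T52: stock=212 vs 419: differ → 212
sku=T63: stock=419 vs 419: equal → NULL
sku=T97: stock=441 vs 419: differ → 441
sku=T99: stock=451 vs 419: differ → 451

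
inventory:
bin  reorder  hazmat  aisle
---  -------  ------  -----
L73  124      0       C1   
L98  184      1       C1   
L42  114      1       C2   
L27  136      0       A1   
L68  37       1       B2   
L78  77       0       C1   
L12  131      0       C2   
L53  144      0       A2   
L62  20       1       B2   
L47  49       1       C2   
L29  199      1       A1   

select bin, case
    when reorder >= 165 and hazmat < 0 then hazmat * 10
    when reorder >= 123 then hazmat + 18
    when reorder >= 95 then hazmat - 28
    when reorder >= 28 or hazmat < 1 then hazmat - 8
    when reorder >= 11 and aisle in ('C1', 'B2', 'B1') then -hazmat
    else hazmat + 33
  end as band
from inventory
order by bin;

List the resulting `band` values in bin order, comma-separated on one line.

bin=L12: reorder >= 123 → 18
bin=L27: reorder >= 123 → 18
bin=L29: reorder >= 123 → 19
bin=L42: reorder >= 95 → -27
bin=L47: reorder >= 28 or hazmat < 1 → -7
bin=L53: reorder >= 123 → 18
bin=L62: reorder >= 11 and aisle in ('C1', 'B2', 'B1') → -1
bin=L68: reorder >= 28 or hazmat < 1 → -7
bin=L73: reorder >= 123 → 18
bin=L78: reorder >= 28 or hazmat < 1 → -8
bin=L98: reorder >= 123 → 19

18, 18, 19, -27, -7, 18, -1, -7, 18, -8, 19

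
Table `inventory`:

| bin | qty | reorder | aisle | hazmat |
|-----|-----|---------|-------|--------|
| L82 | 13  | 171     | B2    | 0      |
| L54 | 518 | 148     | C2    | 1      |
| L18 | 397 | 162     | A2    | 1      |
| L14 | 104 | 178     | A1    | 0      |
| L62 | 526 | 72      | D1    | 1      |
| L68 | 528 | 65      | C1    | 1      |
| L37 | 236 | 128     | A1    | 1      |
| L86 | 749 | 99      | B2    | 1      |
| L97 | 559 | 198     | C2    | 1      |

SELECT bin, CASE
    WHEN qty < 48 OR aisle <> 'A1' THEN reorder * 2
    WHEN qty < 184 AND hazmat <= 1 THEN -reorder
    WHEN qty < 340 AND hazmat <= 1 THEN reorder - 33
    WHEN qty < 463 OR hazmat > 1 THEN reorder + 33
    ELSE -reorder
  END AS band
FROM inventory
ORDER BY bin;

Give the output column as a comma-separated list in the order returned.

-178, 324, 95, 296, 144, 130, 342, 198, 396

bin=L14: qty < 184 AND hazmat <= 1 → -178
bin=L18: qty < 48 OR aisle <> 'A1' → 324
bin=L37: qty < 340 AND hazmat <= 1 → 95
bin=L54: qty < 48 OR aisle <> 'A1' → 296
bin=L62: qty < 48 OR aisle <> 'A1' → 144
bin=L68: qty < 48 OR aisle <> 'A1' → 130
bin=L82: qty < 48 OR aisle <> 'A1' → 342
bin=L86: qty < 48 OR aisle <> 'A1' → 198
bin=L97: qty < 48 OR aisle <> 'A1' → 396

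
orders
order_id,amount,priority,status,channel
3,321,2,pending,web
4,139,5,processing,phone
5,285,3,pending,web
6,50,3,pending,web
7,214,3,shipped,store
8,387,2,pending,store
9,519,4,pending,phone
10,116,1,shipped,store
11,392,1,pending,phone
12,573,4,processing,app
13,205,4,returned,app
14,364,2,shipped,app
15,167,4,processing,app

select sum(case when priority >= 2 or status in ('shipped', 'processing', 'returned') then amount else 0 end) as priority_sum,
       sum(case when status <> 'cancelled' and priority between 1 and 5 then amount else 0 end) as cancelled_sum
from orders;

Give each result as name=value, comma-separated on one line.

priority_sum=3340, cancelled_sum=3732

[priority_sum: priority >= 2 or status in ('shipped', 'processing', 'returned')]
order_id=3: ✓ → 321
order_id=4: ✓ → 139
order_id=5: ✓ → 285
order_id=6: ✓ → 50
order_id=7: ✓ → 214
order_id=8: ✓ → 387
order_id=9: ✓ → 519
order_id=10: ✓ → 116
order_id=11: ✗
order_id=12: ✓ → 573
order_id=13: ✓ → 205
order_id=14: ✓ → 364
order_id=15: ✓ → 167
priority_sum = 321 + 139 + 285 + 50 + 214 + 387 + 519 + 116 + 573 + 205 + 364 + 167 = 3340
—
[cancelled_sum: status <> 'cancelled' and priority between 1 and 5]
order_id=3: ✓ → 321
order_id=4: ✓ → 139
order_id=5: ✓ → 285
order_id=6: ✓ → 50
order_id=7: ✓ → 214
order_id=8: ✓ → 387
order_id=9: ✓ → 519
order_id=10: ✓ → 116
order_id=11: ✓ → 392
order_id=12: ✓ → 573
order_id=13: ✓ → 205
order_id=14: ✓ → 364
order_id=15: ✓ → 167
cancelled_sum = 321 + 139 + 285 + 50 + 214 + 387 + 519 + 116 + 392 + 573 + 205 + 364 + 167 = 3732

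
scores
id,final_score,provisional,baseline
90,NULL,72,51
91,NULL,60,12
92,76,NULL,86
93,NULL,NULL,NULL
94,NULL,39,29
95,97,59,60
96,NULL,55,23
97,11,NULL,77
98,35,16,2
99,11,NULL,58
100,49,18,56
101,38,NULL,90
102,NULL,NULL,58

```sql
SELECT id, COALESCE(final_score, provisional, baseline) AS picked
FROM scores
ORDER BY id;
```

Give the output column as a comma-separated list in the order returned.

72, 60, 76, NULL, 39, 97, 55, 11, 35, 11, 49, 38, 58

id=90: final_score=NULL, provisional=72 → 72
id=91: final_score=NULL, provisional=60 → 60
id=92: final_score=76 → 76
id=93: final_score=NULL, provisional=NULL, baseline=NULL (all NULL) → NULL
id=94: final_score=NULL, provisional=39 → 39
id=95: final_score=97 → 97
id=96: final_score=NULL, provisional=55 → 55
id=97: final_score=11 → 11
id=98: final_score=35 → 35
id=99: final_score=11 → 11
id=100: final_score=49 → 49
id=101: final_score=38 → 38
id=102: final_score=NULL, provisional=NULL, baseline=58 → 58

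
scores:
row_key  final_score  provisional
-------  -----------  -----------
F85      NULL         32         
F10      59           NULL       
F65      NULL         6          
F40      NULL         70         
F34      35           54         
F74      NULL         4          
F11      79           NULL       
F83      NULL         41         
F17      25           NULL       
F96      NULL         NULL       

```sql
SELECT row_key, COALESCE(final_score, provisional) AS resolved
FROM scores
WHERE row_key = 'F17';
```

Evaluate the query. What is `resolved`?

row_key = F17: final_score=25, provisional=NULL.
final_score=25 → 25

25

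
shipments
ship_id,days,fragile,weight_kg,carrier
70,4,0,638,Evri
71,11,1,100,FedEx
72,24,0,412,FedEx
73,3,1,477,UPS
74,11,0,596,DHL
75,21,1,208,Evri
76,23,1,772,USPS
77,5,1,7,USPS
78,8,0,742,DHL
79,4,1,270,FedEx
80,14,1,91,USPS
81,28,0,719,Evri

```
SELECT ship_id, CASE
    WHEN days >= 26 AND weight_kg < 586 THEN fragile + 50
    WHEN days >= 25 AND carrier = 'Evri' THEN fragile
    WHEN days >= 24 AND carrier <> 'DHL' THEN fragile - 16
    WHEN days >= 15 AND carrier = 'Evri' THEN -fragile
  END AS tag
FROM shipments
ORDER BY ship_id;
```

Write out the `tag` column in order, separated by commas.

ship_id=70: (no match → NULL) → NULL
ship_id=71: (no match → NULL) → NULL
ship_id=72: days >= 24 AND carrier <> 'DHL' → -16
ship_id=73: (no match → NULL) → NULL
ship_id=74: (no match → NULL) → NULL
ship_id=75: days >= 15 AND carrier = 'Evri' → -1
ship_id=76: (no match → NULL) → NULL
ship_id=77: (no match → NULL) → NULL
ship_id=78: (no match → NULL) → NULL
ship_id=79: (no match → NULL) → NULL
ship_id=80: (no match → NULL) → NULL
ship_id=81: days >= 25 AND carrier = 'Evri' → 0

NULL, NULL, -16, NULL, NULL, -1, NULL, NULL, NULL, NULL, NULL, 0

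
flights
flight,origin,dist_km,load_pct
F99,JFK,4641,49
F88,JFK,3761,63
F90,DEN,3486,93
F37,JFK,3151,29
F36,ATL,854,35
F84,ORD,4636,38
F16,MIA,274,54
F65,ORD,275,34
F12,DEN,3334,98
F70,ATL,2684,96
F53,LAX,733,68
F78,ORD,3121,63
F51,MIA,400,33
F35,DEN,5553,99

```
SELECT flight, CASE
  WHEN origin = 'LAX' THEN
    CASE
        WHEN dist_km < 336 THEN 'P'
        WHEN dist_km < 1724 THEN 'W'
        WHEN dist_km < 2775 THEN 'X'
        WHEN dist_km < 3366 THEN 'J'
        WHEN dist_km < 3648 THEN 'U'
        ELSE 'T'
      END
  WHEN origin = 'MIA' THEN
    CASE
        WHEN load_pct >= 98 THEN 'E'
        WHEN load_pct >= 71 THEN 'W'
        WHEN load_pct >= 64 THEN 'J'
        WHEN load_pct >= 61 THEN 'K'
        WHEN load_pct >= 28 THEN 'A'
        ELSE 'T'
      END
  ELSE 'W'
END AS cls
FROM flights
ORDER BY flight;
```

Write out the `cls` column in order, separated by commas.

flight=F12: origin='DEN' → outer ELSE → W
flight=F16: origin='MIA' → inner[load_pct >= 28] → A
flight=F35: origin='DEN' → outer ELSE → W
flight=F36: origin='ATL' → outer ELSE → W
flight=F37: origin='JFK' → outer ELSE → W
flight=F51: origin='MIA' → inner[load_pct >= 28] → A
flight=F53: origin='LAX' → inner[dist_km < 1724] → W
flight=F65: origin='ORD' → outer ELSE → W
flight=F70: origin='ATL' → outer ELSE → W
flight=F78: origin='ORD' → outer ELSE → W
flight=F84: origin='ORD' → outer ELSE → W
flight=F88: origin='JFK' → outer ELSE → W
flight=F90: origin='DEN' → outer ELSE → W
flight=F99: origin='JFK' → outer ELSE → W

W, A, W, W, W, A, W, W, W, W, W, W, W, W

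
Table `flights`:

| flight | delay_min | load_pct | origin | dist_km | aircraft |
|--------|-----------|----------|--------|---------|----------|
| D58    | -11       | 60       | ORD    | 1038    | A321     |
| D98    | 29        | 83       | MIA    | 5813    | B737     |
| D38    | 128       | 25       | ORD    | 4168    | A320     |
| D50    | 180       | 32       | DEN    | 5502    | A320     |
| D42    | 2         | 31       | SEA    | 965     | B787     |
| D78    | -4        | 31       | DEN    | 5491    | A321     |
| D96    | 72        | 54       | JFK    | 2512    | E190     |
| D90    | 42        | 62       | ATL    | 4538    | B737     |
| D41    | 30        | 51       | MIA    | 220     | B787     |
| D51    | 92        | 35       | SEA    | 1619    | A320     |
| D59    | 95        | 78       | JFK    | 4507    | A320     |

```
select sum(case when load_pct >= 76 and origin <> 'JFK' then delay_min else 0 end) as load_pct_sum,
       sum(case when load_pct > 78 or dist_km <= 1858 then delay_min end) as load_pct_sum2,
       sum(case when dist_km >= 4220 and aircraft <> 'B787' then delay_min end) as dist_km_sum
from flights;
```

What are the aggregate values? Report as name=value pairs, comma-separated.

load_pct_sum=29, load_pct_sum2=142, dist_km_sum=342

[load_pct_sum: load_pct >= 76 and origin <> 'JFK']
flight=D58: ✗
flight=D98: ✓ → 29
flight=D38: ✗
flight=D50: ✗
flight=D42: ✗
flight=D78: ✗
flight=D96: ✗
flight=D90: ✗
flight=D41: ✗
flight=D51: ✗
flight=D59: ✗
load_pct_sum = 29
—
[load_pct_sum2: load_pct > 78 or dist_km <= 1858]
flight=D58: ✓ → -11
flight=D98: ✓ → 29
flight=D38: ✗
flight=D50: ✗
flight=D42: ✓ → 2
flight=D78: ✗
flight=D96: ✗
flight=D90: ✗
flight=D41: ✓ → 30
flight=D51: ✓ → 92
flight=D59: ✗
load_pct_sum2 = -11 + 29 + 2 + 30 + 92 = 142
—
[dist_km_sum: dist_km >= 4220 and aircraft <> 'B787']
flight=D58: ✗
flight=D98: ✓ → 29
flight=D38: ✗
flight=D50: ✓ → 180
flight=D42: ✗
flight=D78: ✓ → -4
flight=D96: ✗
flight=D90: ✓ → 42
flight=D41: ✗
flight=D51: ✗
flight=D59: ✓ → 95
dist_km_sum = 29 + 180 + -4 + 42 + 95 = 342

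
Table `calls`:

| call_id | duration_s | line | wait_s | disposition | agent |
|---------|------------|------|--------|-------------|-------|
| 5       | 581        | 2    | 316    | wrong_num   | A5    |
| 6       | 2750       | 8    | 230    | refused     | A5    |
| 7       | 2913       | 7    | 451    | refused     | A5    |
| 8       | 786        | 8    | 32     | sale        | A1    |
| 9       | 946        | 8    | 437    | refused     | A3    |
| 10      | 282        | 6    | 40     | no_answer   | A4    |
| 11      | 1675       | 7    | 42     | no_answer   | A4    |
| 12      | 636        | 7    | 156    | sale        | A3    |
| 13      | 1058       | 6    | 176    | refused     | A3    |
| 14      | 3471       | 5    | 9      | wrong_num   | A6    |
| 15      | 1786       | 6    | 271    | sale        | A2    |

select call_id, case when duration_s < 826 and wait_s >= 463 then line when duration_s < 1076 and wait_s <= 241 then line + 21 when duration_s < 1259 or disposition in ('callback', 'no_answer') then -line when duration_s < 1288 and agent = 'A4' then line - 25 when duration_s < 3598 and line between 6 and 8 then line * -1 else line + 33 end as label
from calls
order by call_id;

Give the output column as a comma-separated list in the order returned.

call_id=5: duration_s < 1259 or disposition in ('callback', 'no_answer') → -2
call_id=6: duration_s < 3598 and line between 6 and 8 → -8
call_id=7: duration_s < 3598 and line between 6 and 8 → -7
call_id=8: duration_s < 1076 and wait_s <= 241 → 29
call_id=9: duration_s < 1259 or disposition in ('callback', 'no_answer') → -8
call_id=10: duration_s < 1076 and wait_s <= 241 → 27
call_id=11: duration_s < 1259 or disposition in ('callback', 'no_answer') → -7
call_id=12: duration_s < 1076 and wait_s <= 241 → 28
call_id=13: duration_s < 1076 and wait_s <= 241 → 27
call_id=14: ELSE → 38
call_id=15: duration_s < 3598 and line between 6 and 8 → -6

-2, -8, -7, 29, -8, 27, -7, 28, 27, 38, -6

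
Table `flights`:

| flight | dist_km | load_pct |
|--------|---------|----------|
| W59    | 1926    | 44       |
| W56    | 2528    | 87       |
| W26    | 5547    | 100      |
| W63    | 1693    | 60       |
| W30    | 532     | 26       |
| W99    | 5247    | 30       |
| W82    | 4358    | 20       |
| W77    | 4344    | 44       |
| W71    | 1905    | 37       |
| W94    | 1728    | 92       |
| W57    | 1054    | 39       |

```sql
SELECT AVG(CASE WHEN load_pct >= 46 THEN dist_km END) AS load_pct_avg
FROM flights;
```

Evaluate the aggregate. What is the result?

2874

flight=W59: ✗
flight=W56: ✓ → 2528
flight=W26: ✓ → 5547
flight=W63: ✓ → 1693
flight=W30: ✗
flight=W99: ✗
flight=W82: ✗
flight=W77: ✗
flight=W71: ✗
flight=W94: ✓ → 1728
flight=W57: ✗
load_pct_avg = (2528 + 5547 + 1693 + 1728) / 4 = 2874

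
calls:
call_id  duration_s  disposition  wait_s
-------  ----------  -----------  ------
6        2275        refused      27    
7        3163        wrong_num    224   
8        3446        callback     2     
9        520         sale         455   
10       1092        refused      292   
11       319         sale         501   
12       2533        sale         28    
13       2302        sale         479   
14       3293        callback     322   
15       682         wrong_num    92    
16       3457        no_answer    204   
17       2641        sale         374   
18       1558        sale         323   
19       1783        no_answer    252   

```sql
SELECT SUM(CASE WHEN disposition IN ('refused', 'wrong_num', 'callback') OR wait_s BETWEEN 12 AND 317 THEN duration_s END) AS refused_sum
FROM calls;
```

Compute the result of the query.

call_id=6: ✓ → 2275
call_id=7: ✓ → 3163
call_id=8: ✓ → 3446
call_id=9: ✗
call_id=10: ✓ → 1092
call_id=11: ✗
call_id=12: ✓ → 2533
call_id=13: ✗
call_id=14: ✓ → 3293
call_id=15: ✓ → 682
call_id=16: ✓ → 3457
call_id=17: ✗
call_id=18: ✗
call_id=19: ✓ → 1783
refused_sum = 2275 + 3163 + 3446 + 1092 + 2533 + 3293 + 682 + 3457 + 1783 = 21724

21724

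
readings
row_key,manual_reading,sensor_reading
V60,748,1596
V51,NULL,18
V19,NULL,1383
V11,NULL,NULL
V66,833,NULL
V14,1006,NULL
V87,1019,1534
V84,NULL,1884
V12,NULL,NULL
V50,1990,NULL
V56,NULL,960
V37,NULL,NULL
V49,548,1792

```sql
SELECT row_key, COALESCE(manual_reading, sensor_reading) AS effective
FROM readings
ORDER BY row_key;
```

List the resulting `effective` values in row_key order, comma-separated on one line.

row_key=V11: manual_reading=NULL, sensor_reading=NULL (all NULL) → NULL
row_key=V12: manual_reading=NULL, sensor_reading=NULL (all NULL) → NULL
row_key=V14: manual_reading=1006 → 1006
row_key=V19: manual_reading=NULL, sensor_reading=1383 → 1383
row_key=V37: manual_reading=NULL, sensor_reading=NULL (all NULL) → NULL
row_key=V49: manual_reading=548 → 548
row_key=V50: manual_reading=1990 → 1990
row_key=V51: manual_reading=NULL, sensor_reading=18 → 18
row_key=V56: manual_reading=NULL, sensor_reading=960 → 960
row_key=V60: manual_reading=748 → 748
row_key=V66: manual_reading=833 → 833
row_key=V84: manual_reading=NULL, sensor_reading=1884 → 1884
row_key=V87: manual_reading=1019 → 1019

NULL, NULL, 1006, 1383, NULL, 548, 1990, 18, 960, 748, 833, 1884, 1019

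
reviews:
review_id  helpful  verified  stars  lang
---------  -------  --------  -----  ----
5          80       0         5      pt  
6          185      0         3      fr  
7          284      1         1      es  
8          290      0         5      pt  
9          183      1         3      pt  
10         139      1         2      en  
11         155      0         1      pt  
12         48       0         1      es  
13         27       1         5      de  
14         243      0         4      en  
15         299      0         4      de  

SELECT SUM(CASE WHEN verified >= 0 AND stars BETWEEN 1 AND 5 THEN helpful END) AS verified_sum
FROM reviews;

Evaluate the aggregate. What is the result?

1933

review_id=5: ✓ → 80
review_id=6: ✓ → 185
review_id=7: ✓ → 284
review_id=8: ✓ → 290
review_id=9: ✓ → 183
review_id=10: ✓ → 139
review_id=11: ✓ → 155
review_id=12: ✓ → 48
review_id=13: ✓ → 27
review_id=14: ✓ → 243
review_id=15: ✓ → 299
verified_sum = 80 + 185 + 284 + 290 + 183 + 139 + 155 + 48 + 27 + 243 + 299 = 1933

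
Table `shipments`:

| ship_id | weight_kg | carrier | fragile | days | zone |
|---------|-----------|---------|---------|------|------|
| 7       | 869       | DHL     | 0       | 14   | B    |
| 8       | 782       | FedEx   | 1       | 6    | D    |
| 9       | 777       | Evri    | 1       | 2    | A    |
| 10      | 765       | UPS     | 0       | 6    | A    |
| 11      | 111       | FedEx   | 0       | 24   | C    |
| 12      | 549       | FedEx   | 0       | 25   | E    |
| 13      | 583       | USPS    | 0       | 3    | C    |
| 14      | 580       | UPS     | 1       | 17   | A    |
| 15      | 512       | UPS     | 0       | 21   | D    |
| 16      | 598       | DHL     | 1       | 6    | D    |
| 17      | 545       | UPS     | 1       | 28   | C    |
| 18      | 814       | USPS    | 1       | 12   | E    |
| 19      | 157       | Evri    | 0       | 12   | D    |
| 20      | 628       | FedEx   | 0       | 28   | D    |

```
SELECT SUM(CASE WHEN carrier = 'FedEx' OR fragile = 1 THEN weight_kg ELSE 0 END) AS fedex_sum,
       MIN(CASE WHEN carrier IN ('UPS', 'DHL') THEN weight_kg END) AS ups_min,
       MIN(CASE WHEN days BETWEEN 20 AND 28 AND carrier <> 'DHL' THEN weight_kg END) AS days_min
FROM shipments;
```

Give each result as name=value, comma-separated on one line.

fedex_sum=5384, ups_min=512, days_min=111

[fedex_sum: carrier = 'FedEx' OR fragile = 1]
ship_id=7: ✗
ship_id=8: ✓ → 782
ship_id=9: ✓ → 777
ship_id=10: ✗
ship_id=11: ✓ → 111
ship_id=12: ✓ → 549
ship_id=13: ✗
ship_id=14: ✓ → 580
ship_id=15: ✗
ship_id=16: ✓ → 598
ship_id=17: ✓ → 545
ship_id=18: ✓ → 814
ship_id=19: ✗
ship_id=20: ✓ → 628
fedex_sum = 782 + 777 + 111 + 549 + 580 + 598 + 545 + 814 + 628 = 5384
—
[ups_min: carrier IN ('UPS', 'DHL')]
ship_id=7: ✓ → 869
ship_id=8: ✗
ship_id=9: ✗
ship_id=10: ✓ → 765
ship_id=11: ✗
ship_id=12: ✗
ship_id=13: ✗
ship_id=14: ✓ → 580
ship_id=15: ✓ → 512
ship_id=16: ✓ → 598
ship_id=17: ✓ → 545
ship_id=18: ✗
ship_id=19: ✗
ship_id=20: ✗
ups_min = MIN(869, 765, 580, 512, 598, 545) = 512
—
[days_min: days BETWEEN 20 AND 28 AND carrier <> 'DHL']
ship_id=7: ✗
ship_id=8: ✗
ship_id=9: ✗
ship_id=10: ✗
ship_id=11: ✓ → 111
ship_id=12: ✓ → 549
ship_id=13: ✗
ship_id=14: ✗
ship_id=15: ✓ → 512
ship_id=16: ✗
ship_id=17: ✓ → 545
ship_id=18: ✗
ship_id=19: ✗
ship_id=20: ✓ → 628
days_min = MIN(111, 549, 512, 545, 628) = 111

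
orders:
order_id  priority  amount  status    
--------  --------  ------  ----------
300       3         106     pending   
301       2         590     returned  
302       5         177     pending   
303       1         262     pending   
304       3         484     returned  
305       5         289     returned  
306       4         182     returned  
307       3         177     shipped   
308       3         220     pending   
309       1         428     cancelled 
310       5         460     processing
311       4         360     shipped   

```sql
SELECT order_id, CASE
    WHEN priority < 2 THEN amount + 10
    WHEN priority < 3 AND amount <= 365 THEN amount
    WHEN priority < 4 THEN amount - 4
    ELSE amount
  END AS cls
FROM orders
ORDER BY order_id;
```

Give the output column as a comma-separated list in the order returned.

order_id=300: priority < 4 → 102
order_id=301: priority < 4 → 586
order_id=302: ELSE → 177
order_id=303: priority < 2 → 272
order_id=304: priority < 4 → 480
order_id=305: ELSE → 289
order_id=306: ELSE → 182
order_id=307: priority < 4 → 173
order_id=308: priority < 4 → 216
order_id=309: priority < 2 → 438
order_id=310: ELSE → 460
order_id=311: ELSE → 360

102, 586, 177, 272, 480, 289, 182, 173, 216, 438, 460, 360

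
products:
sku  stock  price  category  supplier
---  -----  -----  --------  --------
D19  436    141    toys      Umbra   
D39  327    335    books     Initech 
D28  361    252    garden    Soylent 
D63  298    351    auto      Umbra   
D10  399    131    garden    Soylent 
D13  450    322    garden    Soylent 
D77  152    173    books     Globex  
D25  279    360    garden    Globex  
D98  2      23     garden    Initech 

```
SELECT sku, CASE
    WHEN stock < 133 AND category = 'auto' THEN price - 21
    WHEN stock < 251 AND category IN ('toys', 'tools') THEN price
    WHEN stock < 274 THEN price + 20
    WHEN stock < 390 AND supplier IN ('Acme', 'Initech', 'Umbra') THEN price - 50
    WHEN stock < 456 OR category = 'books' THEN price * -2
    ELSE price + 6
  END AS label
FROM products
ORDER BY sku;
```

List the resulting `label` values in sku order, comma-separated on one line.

-262, -644, -282, -720, -504, 285, 301, 193, 43

sku=D10: stock < 456 OR category = 'books' → -262
sku=D13: stock < 456 OR category = 'books' → -644
sku=D19: stock < 456 OR category = 'books' → -282
sku=D25: stock < 456 OR category = 'books' → -720
sku=D28: stock < 456 OR category = 'books' → -504
sku=D39: stock < 390 AND supplier IN ('Acme', 'Initech', 'Umbra') → 285
sku=D63: stock < 390 AND supplier IN ('Acme', 'Initech', 'Umbra') → 301
sku=D77: stock < 274 → 193
sku=D98: stock < 274 → 43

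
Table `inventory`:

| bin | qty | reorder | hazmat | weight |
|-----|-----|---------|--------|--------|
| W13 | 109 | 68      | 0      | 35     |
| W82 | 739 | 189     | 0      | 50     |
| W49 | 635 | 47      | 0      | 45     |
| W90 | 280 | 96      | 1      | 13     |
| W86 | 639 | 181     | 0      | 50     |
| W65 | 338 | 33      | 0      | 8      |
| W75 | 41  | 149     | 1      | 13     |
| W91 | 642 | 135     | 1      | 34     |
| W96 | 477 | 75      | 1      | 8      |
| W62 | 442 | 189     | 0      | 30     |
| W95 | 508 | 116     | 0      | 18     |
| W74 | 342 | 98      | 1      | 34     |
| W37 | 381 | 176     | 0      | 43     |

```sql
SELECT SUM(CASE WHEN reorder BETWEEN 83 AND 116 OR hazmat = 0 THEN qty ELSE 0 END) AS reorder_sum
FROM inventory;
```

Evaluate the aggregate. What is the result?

bin=W13: ✓ → 109
bin=W82: ✓ → 739
bin=W49: ✓ → 635
bin=W90: ✓ → 280
bin=W86: ✓ → 639
bin=W65: ✓ → 338
bin=W75: ✗
bin=W91: ✗
bin=W96: ✗
bin=W62: ✓ → 442
bin=W95: ✓ → 508
bin=W74: ✓ → 342
bin=W37: ✓ → 381
reorder_sum = 109 + 739 + 635 + 280 + 639 + 338 + 442 + 508 + 342 + 381 = 4413

4413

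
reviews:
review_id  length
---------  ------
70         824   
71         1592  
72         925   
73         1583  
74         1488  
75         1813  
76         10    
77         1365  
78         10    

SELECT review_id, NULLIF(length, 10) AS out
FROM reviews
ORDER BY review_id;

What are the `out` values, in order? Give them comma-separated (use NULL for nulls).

824, 1592, 925, 1583, 1488, 1813, NULL, 1365, NULL

review_id=70: length=824 vs 10: differ → 824
review_id=71: length=1592 vs 10: differ → 1592
review_id=72: length=925 vs 10: differ → 925
review_id=73: length=1583 vs 10: differ → 1583
review_id=74: length=1488 vs 10: differ → 1488
review_id=75: length=1813 vs 10: differ → 1813
review_id=76: length=10 vs 10: equal → NULL
review_id=77: length=1365 vs 10: differ → 1365
review_id=78: length=10 vs 10: equal → NULL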